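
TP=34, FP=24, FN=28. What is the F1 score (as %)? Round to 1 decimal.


Precision = TP / (TP + FP) = 34 / 58 = 0.5862
Recall = TP / (TP + FN) = 34 / 62 = 0.5484
F1 = 2 * P * R / (P + R)
= 2 * 0.5862 * 0.5484 / (0.5862 + 0.5484)
= 0.6429 / 1.1346
= 0.5667
As percentage: 56.7%

56.7


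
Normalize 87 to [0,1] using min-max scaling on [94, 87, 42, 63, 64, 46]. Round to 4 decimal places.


Min = 42, Max = 94
Range = 94 - 42 = 52
Scaled = (x - min) / (max - min)
= (87 - 42) / 52
= 45 / 52
= 0.8654

0.8654


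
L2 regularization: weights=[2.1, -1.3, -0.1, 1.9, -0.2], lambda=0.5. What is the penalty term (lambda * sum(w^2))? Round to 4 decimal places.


Squaring each weight:
2.1^2 = 4.41
(-1.3)^2 = 1.69
(-0.1)^2 = 0.01
1.9^2 = 3.61
(-0.2)^2 = 0.04
Sum of squares = 9.76
Penalty = 0.5 * 9.76 = 4.8800

4.8800


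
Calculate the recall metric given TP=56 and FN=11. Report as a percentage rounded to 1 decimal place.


Recall = TP / (TP + FN) * 100
= 56 / (56 + 11)
= 56 / 67
= 0.8358
= 83.6%

83.6


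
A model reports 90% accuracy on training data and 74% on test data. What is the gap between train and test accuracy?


Gap = train_accuracy - test_accuracy
= 90 - 74
= 16%
This gap suggests the model is overfitting.

16


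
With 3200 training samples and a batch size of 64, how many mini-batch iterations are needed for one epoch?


Iterations per epoch = dataset_size / batch_size
= 3200 / 64
= 50

50


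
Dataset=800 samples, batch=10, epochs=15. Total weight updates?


Iterations per epoch = 800 / 10 = 80
Total updates = iterations_per_epoch * epochs
= 80 * 15
= 1200

1200


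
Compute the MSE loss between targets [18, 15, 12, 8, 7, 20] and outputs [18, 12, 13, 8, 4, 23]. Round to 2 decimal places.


Differences: [0, 3, -1, 0, 3, -3]
Squared errors: [0, 9, 1, 0, 9, 9]
Sum of squared errors = 28
MSE = 28 / 6 = 4.67

4.67


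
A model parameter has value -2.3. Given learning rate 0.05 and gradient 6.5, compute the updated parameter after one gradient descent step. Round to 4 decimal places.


w_new = w_old - lr * gradient
= -2.3 - 0.05 * 6.5
= -2.3 - (0.325)
= -2.6250

-2.6250


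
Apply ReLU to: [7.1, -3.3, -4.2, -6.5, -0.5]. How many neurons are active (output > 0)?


ReLU(x) = max(0, x) for each element:
ReLU(7.1) = 7.1
ReLU(-3.3) = 0
ReLU(-4.2) = 0
ReLU(-6.5) = 0
ReLU(-0.5) = 0
Active neurons (>0): 1

1


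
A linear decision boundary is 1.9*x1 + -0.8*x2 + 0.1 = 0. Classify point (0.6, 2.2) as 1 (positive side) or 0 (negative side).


Compute 1.9 * 0.6 + -0.8 * 2.2 + 0.1
= 1.14 + -1.76 + 0.1
= -0.52
Since -0.52 < 0, the point is on the negative side.

0


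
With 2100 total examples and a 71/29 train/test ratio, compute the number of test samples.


Train samples = 2100 * 71% = 1491
Test samples = 2100 - 1491
= 609

609


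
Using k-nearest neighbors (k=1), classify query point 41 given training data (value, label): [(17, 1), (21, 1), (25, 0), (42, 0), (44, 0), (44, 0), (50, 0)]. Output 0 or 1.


Distances from query 41:
Point 42 (class 0): distance = 1
K=1 nearest neighbors: classes = [0]
Votes for class 1: 0 / 1
Majority vote => class 0

0


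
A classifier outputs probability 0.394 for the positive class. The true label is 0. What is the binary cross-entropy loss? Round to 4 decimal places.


For y=0: Loss = -log(1-p)
= -log(1 - 0.394)
= -log(0.606)
= -(-0.5009)
= 0.5009

0.5009


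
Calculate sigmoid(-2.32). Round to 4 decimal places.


sigmoid(z) = 1 / (1 + exp(-z))
exp(-(-2.32)) = exp(2.32) = 10.1757
1 + 10.1757 = 11.1757
1 / 11.1757 = 0.0895

0.0895


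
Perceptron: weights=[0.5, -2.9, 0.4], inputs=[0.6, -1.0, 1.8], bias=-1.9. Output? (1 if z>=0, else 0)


z = w . x + b
= 0.5*0.6 + -2.9*-1.0 + 0.4*1.8 + -1.9
= 0.3 + 2.9 + 0.72 + -1.9
= 3.92 + -1.9
= 2.02
Since z = 2.02 >= 0, output = 1

1


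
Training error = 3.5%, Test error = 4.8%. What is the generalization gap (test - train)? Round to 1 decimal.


Generalization gap = test_error - train_error
= 4.8 - 3.5
= 1.3%
A small gap suggests good generalization.

1.3


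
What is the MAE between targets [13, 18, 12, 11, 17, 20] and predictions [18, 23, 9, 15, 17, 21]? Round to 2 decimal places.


Absolute errors: [5, 5, 3, 4, 0, 1]
Sum of absolute errors = 18
MAE = 18 / 6 = 3.00

3.00


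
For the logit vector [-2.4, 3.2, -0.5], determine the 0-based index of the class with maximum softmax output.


Softmax is a monotonic transformation, so it preserves the argmax.
We need to find the index of the maximum logit.
Index 0: -2.4
Index 1: 3.2
Index 2: -0.5
Maximum logit = 3.2 at index 1

1


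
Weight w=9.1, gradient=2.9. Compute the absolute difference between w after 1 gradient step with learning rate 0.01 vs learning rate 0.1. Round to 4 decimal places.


With lr=0.01: w_new = 9.1 - 0.01 * 2.9 = 9.071
With lr=0.1: w_new = 9.1 - 0.1 * 2.9 = 8.81
Absolute difference = |9.071 - 8.81|
= 0.2610

0.2610


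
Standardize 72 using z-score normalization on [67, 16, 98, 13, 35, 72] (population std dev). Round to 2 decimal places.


Mean = (67 + 16 + 98 + 13 + 35 + 72) / 6 = 50.1667
Variance = sum((x_i - mean)^2) / n = 971.1389
Std = sqrt(971.1389) = 31.1631
Z = (x - mean) / std
= (72 - 50.1667) / 31.1631
= 21.8333 / 31.1631
= 0.70

0.70


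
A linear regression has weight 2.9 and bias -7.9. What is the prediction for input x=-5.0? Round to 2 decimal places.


y = 2.9 * -5.0 + (-7.9)
= -14.5 + (-7.9)
= -22.40

-22.40


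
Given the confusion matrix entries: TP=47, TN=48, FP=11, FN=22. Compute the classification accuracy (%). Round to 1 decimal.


Accuracy = (TP + TN) / (TP + TN + FP + FN) * 100
= (47 + 48) / (47 + 48 + 11 + 22)
= 95 / 128
= 0.7422
= 74.2%

74.2


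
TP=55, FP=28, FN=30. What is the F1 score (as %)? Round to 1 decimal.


Precision = TP / (TP + FP) = 55 / 83 = 0.6627
Recall = TP / (TP + FN) = 55 / 85 = 0.6471
F1 = 2 * P * R / (P + R)
= 2 * 0.6627 * 0.6471 / (0.6627 + 0.6471)
= 0.8575 / 1.3097
= 0.6548
As percentage: 65.5%

65.5


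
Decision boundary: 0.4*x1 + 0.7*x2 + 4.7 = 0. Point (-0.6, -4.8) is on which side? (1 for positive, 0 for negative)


Compute 0.4 * -0.6 + 0.7 * -4.8 + 4.7
= -0.24 + -3.36 + 4.7
= 1.1
Since 1.1 >= 0, the point is on the positive side.

1


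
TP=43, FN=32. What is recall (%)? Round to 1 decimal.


Recall = TP / (TP + FN) * 100
= 43 / (43 + 32)
= 43 / 75
= 0.5733
= 57.3%

57.3


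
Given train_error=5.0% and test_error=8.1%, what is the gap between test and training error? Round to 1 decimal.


Generalization gap = test_error - train_error
= 8.1 - 5.0
= 3.1%
A moderate gap.

3.1


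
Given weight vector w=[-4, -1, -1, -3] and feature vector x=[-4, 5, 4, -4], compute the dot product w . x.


Element-wise products:
-4 * -4 = 16
-1 * 5 = -5
-1 * 4 = -4
-3 * -4 = 12
Sum = 16 + -5 + -4 + 12
= 19

19


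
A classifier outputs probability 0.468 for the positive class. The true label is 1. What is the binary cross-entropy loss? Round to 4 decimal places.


For y=1: Loss = -log(p)
= -log(0.468)
= -(-0.7593)
= 0.7593

0.7593


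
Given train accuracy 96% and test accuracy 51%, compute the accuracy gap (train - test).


Gap = train_accuracy - test_accuracy
= 96 - 51
= 45%
This large gap strongly indicates overfitting.

45


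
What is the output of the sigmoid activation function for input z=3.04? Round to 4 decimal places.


sigmoid(z) = 1 / (1 + exp(-z))
exp(-(3.04)) = exp(-3.04) = 0.0478
1 + 0.0478 = 1.0478
1 / 1.0478 = 0.9543

0.9543


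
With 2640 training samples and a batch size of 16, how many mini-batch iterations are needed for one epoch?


Iterations per epoch = dataset_size / batch_size
= 2640 / 16
= 165

165


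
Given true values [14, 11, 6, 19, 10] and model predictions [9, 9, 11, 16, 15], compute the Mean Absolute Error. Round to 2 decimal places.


Absolute errors: [5, 2, 5, 3, 5]
Sum of absolute errors = 20
MAE = 20 / 5 = 4.00

4.00


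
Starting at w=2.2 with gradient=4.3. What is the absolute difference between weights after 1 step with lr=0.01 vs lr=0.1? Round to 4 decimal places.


With lr=0.01: w_new = 2.2 - 0.01 * 4.3 = 2.157
With lr=0.1: w_new = 2.2 - 0.1 * 4.3 = 1.77
Absolute difference = |2.157 - 1.77|
= 0.3870

0.3870


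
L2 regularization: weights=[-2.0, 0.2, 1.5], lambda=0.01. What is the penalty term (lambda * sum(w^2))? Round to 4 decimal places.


Squaring each weight:
(-2.0)^2 = 4.0
0.2^2 = 0.04
1.5^2 = 2.25
Sum of squares = 6.29
Penalty = 0.01 * 6.29 = 0.0629

0.0629


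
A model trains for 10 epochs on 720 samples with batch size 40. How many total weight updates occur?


Iterations per epoch = 720 / 40 = 18
Total updates = iterations_per_epoch * epochs
= 18 * 10
= 180

180


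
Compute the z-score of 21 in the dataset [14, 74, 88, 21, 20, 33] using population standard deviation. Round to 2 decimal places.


Mean = (14 + 74 + 88 + 21 + 20 + 33) / 6 = 41.6667
Variance = sum((x_i - mean)^2) / n = 821.5556
Std = sqrt(821.5556) = 28.6628
Z = (x - mean) / std
= (21 - 41.6667) / 28.6628
= -20.6667 / 28.6628
= -0.72

-0.72


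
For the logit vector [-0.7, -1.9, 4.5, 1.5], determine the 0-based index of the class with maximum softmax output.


Softmax is a monotonic transformation, so it preserves the argmax.
We need to find the index of the maximum logit.
Index 0: -0.7
Index 1: -1.9
Index 2: 4.5
Index 3: 1.5
Maximum logit = 4.5 at index 2

2


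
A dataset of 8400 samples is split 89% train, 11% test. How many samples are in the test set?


Train samples = 8400 * 89% = 7476
Test samples = 8400 - 7476
= 924

924


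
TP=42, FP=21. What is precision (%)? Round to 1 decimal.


Precision = TP / (TP + FP) * 100
= 42 / (42 + 21)
= 42 / 63
= 0.6667
= 66.7%

66.7


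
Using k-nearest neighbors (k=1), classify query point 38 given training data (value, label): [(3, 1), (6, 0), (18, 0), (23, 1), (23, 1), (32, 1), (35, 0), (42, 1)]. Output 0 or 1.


Distances from query 38:
Point 35 (class 0): distance = 3
K=1 nearest neighbors: classes = [0]
Votes for class 1: 0 / 1
Majority vote => class 0

0


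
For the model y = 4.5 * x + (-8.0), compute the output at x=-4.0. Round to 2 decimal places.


y = 4.5 * -4.0 + (-8.0)
= -18.0 + (-8.0)
= -26.00

-26.00


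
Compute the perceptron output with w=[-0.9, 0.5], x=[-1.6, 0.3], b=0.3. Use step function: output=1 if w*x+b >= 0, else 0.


z = w . x + b
= -0.9*-1.6 + 0.5*0.3 + 0.3
= 1.44 + 0.15 + 0.3
= 1.59 + 0.3
= 1.89
Since z = 1.89 >= 0, output = 1

1


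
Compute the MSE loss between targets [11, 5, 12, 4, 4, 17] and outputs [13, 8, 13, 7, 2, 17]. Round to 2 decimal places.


Differences: [-2, -3, -1, -3, 2, 0]
Squared errors: [4, 9, 1, 9, 4, 0]
Sum of squared errors = 27
MSE = 27 / 6 = 4.50

4.50


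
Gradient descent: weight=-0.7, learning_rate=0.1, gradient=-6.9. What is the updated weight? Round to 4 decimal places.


w_new = w_old - lr * gradient
= -0.7 - 0.1 * -6.9
= -0.7 - (-0.69)
= -0.0100

-0.0100


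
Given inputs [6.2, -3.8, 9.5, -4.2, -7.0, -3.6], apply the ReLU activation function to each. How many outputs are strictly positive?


ReLU(x) = max(0, x) for each element:
ReLU(6.2) = 6.2
ReLU(-3.8) = 0
ReLU(9.5) = 9.5
ReLU(-4.2) = 0
ReLU(-7.0) = 0
ReLU(-3.6) = 0
Active neurons (>0): 2

2


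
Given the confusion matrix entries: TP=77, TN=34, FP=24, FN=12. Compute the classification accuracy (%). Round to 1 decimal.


Accuracy = (TP + TN) / (TP + TN + FP + FN) * 100
= (77 + 34) / (77 + 34 + 24 + 12)
= 111 / 147
= 0.7551
= 75.5%

75.5


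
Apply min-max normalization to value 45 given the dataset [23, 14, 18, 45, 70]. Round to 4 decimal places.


Min = 14, Max = 70
Range = 70 - 14 = 56
Scaled = (x - min) / (max - min)
= (45 - 14) / 56
= 31 / 56
= 0.5536

0.5536


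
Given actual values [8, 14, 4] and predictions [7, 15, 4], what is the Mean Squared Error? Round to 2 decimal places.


Differences: [1, -1, 0]
Squared errors: [1, 1, 0]
Sum of squared errors = 2
MSE = 2 / 3 = 0.67

0.67


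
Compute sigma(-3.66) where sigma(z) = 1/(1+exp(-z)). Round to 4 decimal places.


sigmoid(z) = 1 / (1 + exp(-z))
exp(-(-3.66)) = exp(3.66) = 38.8613
1 + 38.8613 = 39.8613
1 / 39.8613 = 0.0251

0.0251


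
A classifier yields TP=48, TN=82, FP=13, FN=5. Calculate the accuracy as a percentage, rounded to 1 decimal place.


Accuracy = (TP + TN) / (TP + TN + FP + FN) * 100
= (48 + 82) / (48 + 82 + 13 + 5)
= 130 / 148
= 0.8784
= 87.8%

87.8


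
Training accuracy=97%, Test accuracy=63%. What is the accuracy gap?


Gap = train_accuracy - test_accuracy
= 97 - 63
= 34%
This large gap strongly indicates overfitting.

34


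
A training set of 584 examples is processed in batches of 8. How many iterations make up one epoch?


Iterations per epoch = dataset_size / batch_size
= 584 / 8
= 73

73


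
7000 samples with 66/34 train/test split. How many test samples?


Train samples = 7000 * 66% = 4620
Test samples = 7000 - 4620
= 2380

2380


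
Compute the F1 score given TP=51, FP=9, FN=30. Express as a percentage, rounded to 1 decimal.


Precision = TP / (TP + FP) = 51 / 60 = 0.85
Recall = TP / (TP + FN) = 51 / 81 = 0.6296
F1 = 2 * P * R / (P + R)
= 2 * 0.85 * 0.6296 / (0.85 + 0.6296)
= 1.0704 / 1.4796
= 0.7234
As percentage: 72.3%

72.3


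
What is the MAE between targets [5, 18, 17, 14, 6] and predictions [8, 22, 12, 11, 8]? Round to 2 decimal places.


Absolute errors: [3, 4, 5, 3, 2]
Sum of absolute errors = 17
MAE = 17 / 5 = 3.40

3.40


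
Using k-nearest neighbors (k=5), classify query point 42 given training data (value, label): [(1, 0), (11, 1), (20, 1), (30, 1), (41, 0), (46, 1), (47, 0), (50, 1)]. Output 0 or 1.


Distances from query 42:
Point 41 (class 0): distance = 1
Point 46 (class 1): distance = 4
Point 47 (class 0): distance = 5
Point 50 (class 1): distance = 8
Point 30 (class 1): distance = 12
K=5 nearest neighbors: classes = [0, 1, 0, 1, 1]
Votes for class 1: 3 / 5
Majority vote => class 1

1


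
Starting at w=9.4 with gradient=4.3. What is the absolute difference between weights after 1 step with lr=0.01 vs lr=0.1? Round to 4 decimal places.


With lr=0.01: w_new = 9.4 - 0.01 * 4.3 = 9.357
With lr=0.1: w_new = 9.4 - 0.1 * 4.3 = 8.97
Absolute difference = |9.357 - 8.97|
= 0.3870

0.3870


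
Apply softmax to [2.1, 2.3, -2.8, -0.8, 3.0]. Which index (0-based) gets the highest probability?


Softmax is a monotonic transformation, so it preserves the argmax.
We need to find the index of the maximum logit.
Index 0: 2.1
Index 1: 2.3
Index 2: -2.8
Index 3: -0.8
Index 4: 3.0
Maximum logit = 3.0 at index 4

4


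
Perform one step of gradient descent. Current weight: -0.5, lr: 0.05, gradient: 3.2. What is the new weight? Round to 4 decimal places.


w_new = w_old - lr * gradient
= -0.5 - 0.05 * 3.2
= -0.5 - (0.16)
= -0.6600

-0.6600


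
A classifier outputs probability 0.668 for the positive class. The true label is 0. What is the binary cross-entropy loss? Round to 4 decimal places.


For y=0: Loss = -log(1-p)
= -log(1 - 0.668)
= -log(0.332)
= -(-1.1026)
= 1.1026

1.1026


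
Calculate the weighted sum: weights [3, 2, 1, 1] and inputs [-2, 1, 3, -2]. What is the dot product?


Element-wise products:
3 * -2 = -6
2 * 1 = 2
1 * 3 = 3
1 * -2 = -2
Sum = -6 + 2 + 3 + -2
= -3

-3


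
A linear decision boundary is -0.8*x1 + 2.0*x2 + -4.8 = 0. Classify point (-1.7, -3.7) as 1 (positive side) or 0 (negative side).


Compute -0.8 * -1.7 + 2.0 * -3.7 + -4.8
= 1.36 + -7.4 + -4.8
= -10.84
Since -10.84 < 0, the point is on the negative side.

0


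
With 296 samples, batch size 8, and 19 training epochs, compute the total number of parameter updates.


Iterations per epoch = 296 / 8 = 37
Total updates = iterations_per_epoch * epochs
= 37 * 19
= 703

703


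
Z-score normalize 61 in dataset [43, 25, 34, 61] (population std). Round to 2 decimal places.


Mean = (43 + 25 + 34 + 61) / 4 = 40.75
Variance = sum((x_i - mean)^2) / n = 177.1875
Std = sqrt(177.1875) = 13.3112
Z = (x - mean) / std
= (61 - 40.75) / 13.3112
= 20.25 / 13.3112
= 1.52

1.52


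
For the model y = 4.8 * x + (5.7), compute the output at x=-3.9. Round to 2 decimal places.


y = 4.8 * -3.9 + (5.7)
= -18.72 + (5.7)
= -13.02

-13.02


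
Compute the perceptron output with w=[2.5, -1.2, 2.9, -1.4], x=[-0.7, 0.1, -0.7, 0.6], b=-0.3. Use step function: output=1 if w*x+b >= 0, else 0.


z = w . x + b
= 2.5*-0.7 + -1.2*0.1 + 2.9*-0.7 + -1.4*0.6 + -0.3
= -1.75 + -0.12 + -2.03 + -0.84 + -0.3
= -4.74 + -0.3
= -5.04
Since z = -5.04 < 0, output = 0

0


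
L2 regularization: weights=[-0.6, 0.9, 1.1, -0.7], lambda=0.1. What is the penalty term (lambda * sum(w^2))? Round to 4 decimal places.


Squaring each weight:
(-0.6)^2 = 0.36
0.9^2 = 0.81
1.1^2 = 1.21
(-0.7)^2 = 0.49
Sum of squares = 2.87
Penalty = 0.1 * 2.87 = 0.2870

0.2870


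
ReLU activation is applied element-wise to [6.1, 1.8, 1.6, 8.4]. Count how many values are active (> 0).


ReLU(x) = max(0, x) for each element:
ReLU(6.1) = 6.1
ReLU(1.8) = 1.8
ReLU(1.6) = 1.6
ReLU(8.4) = 8.4
Active neurons (>0): 4

4


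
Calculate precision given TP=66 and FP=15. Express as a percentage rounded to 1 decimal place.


Precision = TP / (TP + FP) * 100
= 66 / (66 + 15)
= 66 / 81
= 0.8148
= 81.5%

81.5


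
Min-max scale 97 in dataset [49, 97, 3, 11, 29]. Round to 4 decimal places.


Min = 3, Max = 97
Range = 97 - 3 = 94
Scaled = (x - min) / (max - min)
= (97 - 3) / 94
= 94 / 94
= 1.0000

1.0000


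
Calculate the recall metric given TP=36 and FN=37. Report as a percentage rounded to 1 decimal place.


Recall = TP / (TP + FN) * 100
= 36 / (36 + 37)
= 36 / 73
= 0.4932
= 49.3%

49.3


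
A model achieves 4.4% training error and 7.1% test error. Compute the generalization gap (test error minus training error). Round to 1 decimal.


Generalization gap = test_error - train_error
= 7.1 - 4.4
= 2.7%
A moderate gap.

2.7


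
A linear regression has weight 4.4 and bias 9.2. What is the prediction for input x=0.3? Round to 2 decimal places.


y = 4.4 * 0.3 + (9.2)
= 1.32 + (9.2)
= 10.52

10.52


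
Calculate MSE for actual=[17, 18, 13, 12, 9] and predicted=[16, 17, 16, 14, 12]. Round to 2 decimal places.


Differences: [1, 1, -3, -2, -3]
Squared errors: [1, 1, 9, 4, 9]
Sum of squared errors = 24
MSE = 24 / 5 = 4.80

4.80


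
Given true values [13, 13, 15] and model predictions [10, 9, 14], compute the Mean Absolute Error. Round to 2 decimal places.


Absolute errors: [3, 4, 1]
Sum of absolute errors = 8
MAE = 8 / 3 = 2.67

2.67


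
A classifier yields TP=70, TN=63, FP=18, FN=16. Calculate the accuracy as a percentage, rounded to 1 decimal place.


Accuracy = (TP + TN) / (TP + TN + FP + FN) * 100
= (70 + 63) / (70 + 63 + 18 + 16)
= 133 / 167
= 0.7964
= 79.6%

79.6


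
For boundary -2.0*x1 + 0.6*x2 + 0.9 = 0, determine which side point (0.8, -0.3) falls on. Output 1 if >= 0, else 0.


Compute -2.0 * 0.8 + 0.6 * -0.3 + 0.9
= -1.6 + -0.18 + 0.9
= -0.88
Since -0.88 < 0, the point is on the negative side.

0


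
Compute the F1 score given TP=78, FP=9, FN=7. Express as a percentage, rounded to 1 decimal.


Precision = TP / (TP + FP) = 78 / 87 = 0.8966
Recall = TP / (TP + FN) = 78 / 85 = 0.9176
F1 = 2 * P * R / (P + R)
= 2 * 0.8966 * 0.9176 / (0.8966 + 0.9176)
= 1.6454 / 1.8142
= 0.907
As percentage: 90.7%

90.7


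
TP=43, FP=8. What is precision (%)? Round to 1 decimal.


Precision = TP / (TP + FP) * 100
= 43 / (43 + 8)
= 43 / 51
= 0.8431
= 84.3%

84.3


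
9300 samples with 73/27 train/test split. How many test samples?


Train samples = 9300 * 73% = 6789
Test samples = 9300 - 6789
= 2511

2511


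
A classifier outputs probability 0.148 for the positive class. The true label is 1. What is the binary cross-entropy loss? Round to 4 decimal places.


For y=1: Loss = -log(p)
= -log(0.148)
= -(-1.9105)
= 1.9105

1.9105


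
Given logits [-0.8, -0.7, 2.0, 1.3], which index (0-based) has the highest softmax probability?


Softmax is a monotonic transformation, so it preserves the argmax.
We need to find the index of the maximum logit.
Index 0: -0.8
Index 1: -0.7
Index 2: 2.0
Index 3: 1.3
Maximum logit = 2.0 at index 2

2


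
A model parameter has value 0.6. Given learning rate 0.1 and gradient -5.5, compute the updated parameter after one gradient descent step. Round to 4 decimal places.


w_new = w_old - lr * gradient
= 0.6 - 0.1 * -5.5
= 0.6 - (-0.55)
= 1.1500

1.1500


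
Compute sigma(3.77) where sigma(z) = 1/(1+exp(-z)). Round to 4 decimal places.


sigmoid(z) = 1 / (1 + exp(-z))
exp(-(3.77)) = exp(-3.77) = 0.0231
1 + 0.0231 = 1.0231
1 / 1.0231 = 0.9775

0.9775


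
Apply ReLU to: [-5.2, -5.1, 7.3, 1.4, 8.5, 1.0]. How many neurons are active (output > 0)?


ReLU(x) = max(0, x) for each element:
ReLU(-5.2) = 0
ReLU(-5.1) = 0
ReLU(7.3) = 7.3
ReLU(1.4) = 1.4
ReLU(8.5) = 8.5
ReLU(1.0) = 1.0
Active neurons (>0): 4

4


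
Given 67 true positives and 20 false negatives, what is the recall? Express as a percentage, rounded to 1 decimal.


Recall = TP / (TP + FN) * 100
= 67 / (67 + 20)
= 67 / 87
= 0.7701
= 77.0%

77.0


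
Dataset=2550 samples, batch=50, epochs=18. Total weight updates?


Iterations per epoch = 2550 / 50 = 51
Total updates = iterations_per_epoch * epochs
= 51 * 18
= 918

918


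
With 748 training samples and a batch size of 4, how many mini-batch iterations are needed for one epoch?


Iterations per epoch = dataset_size / batch_size
= 748 / 4
= 187

187


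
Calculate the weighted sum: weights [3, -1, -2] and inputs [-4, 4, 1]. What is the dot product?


Element-wise products:
3 * -4 = -12
-1 * 4 = -4
-2 * 1 = -2
Sum = -12 + -4 + -2
= -18

-18


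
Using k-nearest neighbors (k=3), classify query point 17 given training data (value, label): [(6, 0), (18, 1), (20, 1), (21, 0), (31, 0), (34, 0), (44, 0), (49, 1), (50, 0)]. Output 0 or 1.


Distances from query 17:
Point 18 (class 1): distance = 1
Point 20 (class 1): distance = 3
Point 21 (class 0): distance = 4
K=3 nearest neighbors: classes = [1, 1, 0]
Votes for class 1: 2 / 3
Majority vote => class 1

1


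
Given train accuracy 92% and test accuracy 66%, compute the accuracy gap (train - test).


Gap = train_accuracy - test_accuracy
= 92 - 66
= 26%
This large gap strongly indicates overfitting.

26


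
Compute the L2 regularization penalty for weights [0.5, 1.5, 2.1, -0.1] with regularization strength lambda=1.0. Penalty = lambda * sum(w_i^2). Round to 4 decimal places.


Squaring each weight:
0.5^2 = 0.25
1.5^2 = 2.25
2.1^2 = 4.41
(-0.1)^2 = 0.01
Sum of squares = 6.92
Penalty = 1.0 * 6.92 = 6.9200

6.9200


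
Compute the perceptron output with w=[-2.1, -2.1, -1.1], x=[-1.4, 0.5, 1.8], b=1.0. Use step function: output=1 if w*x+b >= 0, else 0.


z = w . x + b
= -2.1*-1.4 + -2.1*0.5 + -1.1*1.8 + 1.0
= 2.94 + -1.05 + -1.98 + 1.0
= -0.09 + 1.0
= 0.91
Since z = 0.91 >= 0, output = 1

1


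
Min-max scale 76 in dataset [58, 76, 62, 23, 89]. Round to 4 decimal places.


Min = 23, Max = 89
Range = 89 - 23 = 66
Scaled = (x - min) / (max - min)
= (76 - 23) / 66
= 53 / 66
= 0.8030

0.8030


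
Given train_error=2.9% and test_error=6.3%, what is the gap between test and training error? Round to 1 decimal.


Generalization gap = test_error - train_error
= 6.3 - 2.9
= 3.4%
A moderate gap.

3.4


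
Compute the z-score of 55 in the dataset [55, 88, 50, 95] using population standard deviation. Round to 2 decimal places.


Mean = (55 + 88 + 50 + 95) / 4 = 72.0
Variance = sum((x_i - mean)^2) / n = 389.5
Std = sqrt(389.5) = 19.7358
Z = (x - mean) / std
= (55 - 72.0) / 19.7358
= -17.0 / 19.7358
= -0.86

-0.86


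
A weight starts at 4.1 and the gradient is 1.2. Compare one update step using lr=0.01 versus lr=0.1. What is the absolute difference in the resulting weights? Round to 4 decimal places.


With lr=0.01: w_new = 4.1 - 0.01 * 1.2 = 4.088
With lr=0.1: w_new = 4.1 - 0.1 * 1.2 = 3.98
Absolute difference = |4.088 - 3.98|
= 0.1080

0.1080


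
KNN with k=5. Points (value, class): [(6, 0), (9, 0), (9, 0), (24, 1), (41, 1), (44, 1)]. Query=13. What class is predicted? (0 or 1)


Distances from query 13:
Point 9 (class 0): distance = 4
Point 9 (class 0): distance = 4
Point 6 (class 0): distance = 7
Point 24 (class 1): distance = 11
Point 41 (class 1): distance = 28
K=5 nearest neighbors: classes = [0, 0, 0, 1, 1]
Votes for class 1: 2 / 5
Majority vote => class 0

0


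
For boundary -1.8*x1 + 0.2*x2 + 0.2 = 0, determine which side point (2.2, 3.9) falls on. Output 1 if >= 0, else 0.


Compute -1.8 * 2.2 + 0.2 * 3.9 + 0.2
= -3.96 + 0.78 + 0.2
= -2.98
Since -2.98 < 0, the point is on the negative side.

0


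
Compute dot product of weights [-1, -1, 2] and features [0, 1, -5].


Element-wise products:
-1 * 0 = 0
-1 * 1 = -1
2 * -5 = -10
Sum = 0 + -1 + -10
= -11

-11


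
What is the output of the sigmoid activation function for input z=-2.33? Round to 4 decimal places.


sigmoid(z) = 1 / (1 + exp(-z))
exp(-(-2.33)) = exp(2.33) = 10.2779
1 + 10.2779 = 11.2779
1 / 11.2779 = 0.0887

0.0887


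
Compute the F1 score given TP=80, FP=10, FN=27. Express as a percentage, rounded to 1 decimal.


Precision = TP / (TP + FP) = 80 / 90 = 0.8889
Recall = TP / (TP + FN) = 80 / 107 = 0.7477
F1 = 2 * P * R / (P + R)
= 2 * 0.8889 * 0.7477 / (0.8889 + 0.7477)
= 1.3292 / 1.6366
= 0.8122
As percentage: 81.2%

81.2


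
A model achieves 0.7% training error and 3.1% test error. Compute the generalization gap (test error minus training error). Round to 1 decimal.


Generalization gap = test_error - train_error
= 3.1 - 0.7
= 2.4%
A moderate gap.

2.4


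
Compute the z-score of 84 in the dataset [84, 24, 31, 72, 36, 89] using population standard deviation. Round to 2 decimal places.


Mean = (84 + 24 + 31 + 72 + 36 + 89) / 6 = 56.0
Variance = sum((x_i - mean)^2) / n = 696.3333
Std = sqrt(696.3333) = 26.3881
Z = (x - mean) / std
= (84 - 56.0) / 26.3881
= 28.0 / 26.3881
= 1.06

1.06


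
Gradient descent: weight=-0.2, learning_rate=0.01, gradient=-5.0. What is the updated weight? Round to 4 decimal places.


w_new = w_old - lr * gradient
= -0.2 - 0.01 * -5.0
= -0.2 - (-0.05)
= -0.1500

-0.1500


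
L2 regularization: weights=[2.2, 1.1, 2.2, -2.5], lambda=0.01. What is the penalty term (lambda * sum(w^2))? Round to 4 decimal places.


Squaring each weight:
2.2^2 = 4.84
1.1^2 = 1.21
2.2^2 = 4.84
(-2.5)^2 = 6.25
Sum of squares = 17.14
Penalty = 0.01 * 17.14 = 0.1714

0.1714


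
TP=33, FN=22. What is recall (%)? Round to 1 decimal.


Recall = TP / (TP + FN) * 100
= 33 / (33 + 22)
= 33 / 55
= 0.6
= 60.0%

60.0


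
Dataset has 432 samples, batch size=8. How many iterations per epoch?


Iterations per epoch = dataset_size / batch_size
= 432 / 8
= 54

54


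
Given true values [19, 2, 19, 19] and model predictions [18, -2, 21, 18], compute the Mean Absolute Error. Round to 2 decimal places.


Absolute errors: [1, 4, 2, 1]
Sum of absolute errors = 8
MAE = 8 / 4 = 2.00

2.00


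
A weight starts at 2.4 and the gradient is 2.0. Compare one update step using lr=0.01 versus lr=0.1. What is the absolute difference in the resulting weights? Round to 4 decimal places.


With lr=0.01: w_new = 2.4 - 0.01 * 2.0 = 2.38
With lr=0.1: w_new = 2.4 - 0.1 * 2.0 = 2.2
Absolute difference = |2.38 - 2.2|
= 0.1800

0.1800


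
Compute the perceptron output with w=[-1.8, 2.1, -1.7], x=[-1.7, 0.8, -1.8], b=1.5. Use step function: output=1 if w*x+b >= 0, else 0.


z = w . x + b
= -1.8*-1.7 + 2.1*0.8 + -1.7*-1.8 + 1.5
= 3.06 + 1.68 + 3.06 + 1.5
= 7.8 + 1.5
= 9.3
Since z = 9.3 >= 0, output = 1

1


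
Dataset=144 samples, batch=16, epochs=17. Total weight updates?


Iterations per epoch = 144 / 16 = 9
Total updates = iterations_per_epoch * epochs
= 9 * 17
= 153

153


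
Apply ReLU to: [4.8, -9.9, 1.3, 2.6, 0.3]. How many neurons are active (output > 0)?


ReLU(x) = max(0, x) for each element:
ReLU(4.8) = 4.8
ReLU(-9.9) = 0
ReLU(1.3) = 1.3
ReLU(2.6) = 2.6
ReLU(0.3) = 0.3
Active neurons (>0): 4

4


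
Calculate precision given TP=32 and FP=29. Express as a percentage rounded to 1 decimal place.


Precision = TP / (TP + FP) * 100
= 32 / (32 + 29)
= 32 / 61
= 0.5246
= 52.5%

52.5


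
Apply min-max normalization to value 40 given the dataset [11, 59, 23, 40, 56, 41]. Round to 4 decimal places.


Min = 11, Max = 59
Range = 59 - 11 = 48
Scaled = (x - min) / (max - min)
= (40 - 11) / 48
= 29 / 48
= 0.6042

0.6042


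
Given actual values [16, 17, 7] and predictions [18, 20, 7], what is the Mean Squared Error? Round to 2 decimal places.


Differences: [-2, -3, 0]
Squared errors: [4, 9, 0]
Sum of squared errors = 13
MSE = 13 / 3 = 4.33

4.33


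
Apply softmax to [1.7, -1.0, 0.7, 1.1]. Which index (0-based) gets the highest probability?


Softmax is a monotonic transformation, so it preserves the argmax.
We need to find the index of the maximum logit.
Index 0: 1.7
Index 1: -1.0
Index 2: 0.7
Index 3: 1.1
Maximum logit = 1.7 at index 0

0


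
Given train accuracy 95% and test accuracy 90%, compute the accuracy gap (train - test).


Gap = train_accuracy - test_accuracy
= 95 - 90
= 5%
This moderate gap may indicate mild overfitting.

5


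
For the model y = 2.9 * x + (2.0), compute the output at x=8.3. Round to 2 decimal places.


y = 2.9 * 8.3 + (2.0)
= 24.07 + (2.0)
= 26.07

26.07


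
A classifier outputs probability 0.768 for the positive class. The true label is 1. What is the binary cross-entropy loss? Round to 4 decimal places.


For y=1: Loss = -log(p)
= -log(0.768)
= -(-0.264)
= 0.2640

0.2640


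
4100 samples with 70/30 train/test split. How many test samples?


Train samples = 4100 * 70% = 2870
Test samples = 4100 - 2870
= 1230

1230


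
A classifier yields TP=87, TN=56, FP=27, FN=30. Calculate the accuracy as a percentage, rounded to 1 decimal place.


Accuracy = (TP + TN) / (TP + TN + FP + FN) * 100
= (87 + 56) / (87 + 56 + 27 + 30)
= 143 / 200
= 0.715
= 71.5%

71.5


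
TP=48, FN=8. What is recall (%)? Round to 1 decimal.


Recall = TP / (TP + FN) * 100
= 48 / (48 + 8)
= 48 / 56
= 0.8571
= 85.7%

85.7


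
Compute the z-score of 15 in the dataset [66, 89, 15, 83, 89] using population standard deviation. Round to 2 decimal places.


Mean = (66 + 89 + 15 + 83 + 89) / 5 = 68.4
Variance = sum((x_i - mean)^2) / n = 783.84
Std = sqrt(783.84) = 27.9971
Z = (x - mean) / std
= (15 - 68.4) / 27.9971
= -53.4 / 27.9971
= -1.91

-1.91


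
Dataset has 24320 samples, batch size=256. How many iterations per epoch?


Iterations per epoch = dataset_size / batch_size
= 24320 / 256
= 95

95


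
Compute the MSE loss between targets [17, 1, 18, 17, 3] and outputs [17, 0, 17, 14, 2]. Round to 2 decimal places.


Differences: [0, 1, 1, 3, 1]
Squared errors: [0, 1, 1, 9, 1]
Sum of squared errors = 12
MSE = 12 / 5 = 2.40

2.40


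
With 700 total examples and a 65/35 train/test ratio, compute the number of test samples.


Train samples = 700 * 65% = 455
Test samples = 700 - 455
= 245

245


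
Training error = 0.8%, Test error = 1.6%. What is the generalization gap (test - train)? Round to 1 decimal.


Generalization gap = test_error - train_error
= 1.6 - 0.8
= 0.8%
A small gap suggests good generalization.

0.8


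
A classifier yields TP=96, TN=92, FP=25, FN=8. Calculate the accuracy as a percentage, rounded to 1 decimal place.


Accuracy = (TP + TN) / (TP + TN + FP + FN) * 100
= (96 + 92) / (96 + 92 + 25 + 8)
= 188 / 221
= 0.8507
= 85.1%

85.1


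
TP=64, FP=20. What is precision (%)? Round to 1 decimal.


Precision = TP / (TP + FP) * 100
= 64 / (64 + 20)
= 64 / 84
= 0.7619
= 76.2%

76.2


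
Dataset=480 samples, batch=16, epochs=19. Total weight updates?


Iterations per epoch = 480 / 16 = 30
Total updates = iterations_per_epoch * epochs
= 30 * 19
= 570

570


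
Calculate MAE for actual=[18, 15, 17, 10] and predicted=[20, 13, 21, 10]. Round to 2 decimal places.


Absolute errors: [2, 2, 4, 0]
Sum of absolute errors = 8
MAE = 8 / 4 = 2.00

2.00


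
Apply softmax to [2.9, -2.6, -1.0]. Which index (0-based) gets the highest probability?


Softmax is a monotonic transformation, so it preserves the argmax.
We need to find the index of the maximum logit.
Index 0: 2.9
Index 1: -2.6
Index 2: -1.0
Maximum logit = 2.9 at index 0

0


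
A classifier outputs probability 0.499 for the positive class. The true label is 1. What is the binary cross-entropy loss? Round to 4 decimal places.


For y=1: Loss = -log(p)
= -log(0.499)
= -(-0.6951)
= 0.6951

0.6951


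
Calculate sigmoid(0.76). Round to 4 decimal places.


sigmoid(z) = 1 / (1 + exp(-z))
exp(-(0.76)) = exp(-0.76) = 0.4677
1 + 0.4677 = 1.4677
1 / 1.4677 = 0.6814

0.6814


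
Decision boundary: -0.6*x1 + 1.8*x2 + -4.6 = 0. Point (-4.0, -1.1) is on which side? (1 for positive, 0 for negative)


Compute -0.6 * -4.0 + 1.8 * -1.1 + -4.6
= 2.4 + -1.98 + -4.6
= -4.18
Since -4.18 < 0, the point is on the negative side.

0


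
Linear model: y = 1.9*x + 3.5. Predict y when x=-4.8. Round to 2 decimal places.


y = 1.9 * -4.8 + (3.5)
= -9.12 + (3.5)
= -5.62

-5.62


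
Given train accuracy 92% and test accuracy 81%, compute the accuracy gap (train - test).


Gap = train_accuracy - test_accuracy
= 92 - 81
= 11%
This gap suggests the model is overfitting.

11


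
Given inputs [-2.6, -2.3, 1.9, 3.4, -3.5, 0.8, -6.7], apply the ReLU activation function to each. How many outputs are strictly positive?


ReLU(x) = max(0, x) for each element:
ReLU(-2.6) = 0
ReLU(-2.3) = 0
ReLU(1.9) = 1.9
ReLU(3.4) = 3.4
ReLU(-3.5) = 0
ReLU(0.8) = 0.8
ReLU(-6.7) = 0
Active neurons (>0): 3

3


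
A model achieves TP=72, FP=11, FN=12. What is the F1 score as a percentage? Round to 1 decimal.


Precision = TP / (TP + FP) = 72 / 83 = 0.8675
Recall = TP / (TP + FN) = 72 / 84 = 0.8571
F1 = 2 * P * R / (P + R)
= 2 * 0.8675 * 0.8571 / (0.8675 + 0.8571)
= 1.4871 / 1.7246
= 0.8623
As percentage: 86.2%

86.2


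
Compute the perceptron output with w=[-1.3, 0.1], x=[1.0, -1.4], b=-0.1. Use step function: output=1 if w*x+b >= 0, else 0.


z = w . x + b
= -1.3*1.0 + 0.1*-1.4 + -0.1
= -1.3 + -0.14 + -0.1
= -1.44 + -0.1
= -1.54
Since z = -1.54 < 0, output = 0

0


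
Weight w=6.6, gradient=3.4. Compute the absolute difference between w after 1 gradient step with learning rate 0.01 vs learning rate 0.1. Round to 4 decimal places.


With lr=0.01: w_new = 6.6 - 0.01 * 3.4 = 6.566
With lr=0.1: w_new = 6.6 - 0.1 * 3.4 = 6.26
Absolute difference = |6.566 - 6.26|
= 0.3060

0.3060


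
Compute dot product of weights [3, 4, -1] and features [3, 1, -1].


Element-wise products:
3 * 3 = 9
4 * 1 = 4
-1 * -1 = 1
Sum = 9 + 4 + 1
= 14

14


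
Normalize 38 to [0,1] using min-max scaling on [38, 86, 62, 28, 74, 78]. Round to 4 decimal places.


Min = 28, Max = 86
Range = 86 - 28 = 58
Scaled = (x - min) / (max - min)
= (38 - 28) / 58
= 10 / 58
= 0.1724

0.1724


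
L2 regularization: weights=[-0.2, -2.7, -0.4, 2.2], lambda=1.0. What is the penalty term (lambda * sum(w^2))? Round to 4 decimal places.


Squaring each weight:
(-0.2)^2 = 0.04
(-2.7)^2 = 7.29
(-0.4)^2 = 0.16
2.2^2 = 4.84
Sum of squares = 12.33
Penalty = 1.0 * 12.33 = 12.3300

12.3300


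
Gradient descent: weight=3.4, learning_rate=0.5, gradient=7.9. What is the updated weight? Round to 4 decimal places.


w_new = w_old - lr * gradient
= 3.4 - 0.5 * 7.9
= 3.4 - (3.95)
= -0.5500

-0.5500


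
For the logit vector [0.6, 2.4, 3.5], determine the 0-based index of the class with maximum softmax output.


Softmax is a monotonic transformation, so it preserves the argmax.
We need to find the index of the maximum logit.
Index 0: 0.6
Index 1: 2.4
Index 2: 3.5
Maximum logit = 3.5 at index 2

2


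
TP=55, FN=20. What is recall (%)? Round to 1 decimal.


Recall = TP / (TP + FN) * 100
= 55 / (55 + 20)
= 55 / 75
= 0.7333
= 73.3%

73.3


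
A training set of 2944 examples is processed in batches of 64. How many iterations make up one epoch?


Iterations per epoch = dataset_size / batch_size
= 2944 / 64
= 46

46


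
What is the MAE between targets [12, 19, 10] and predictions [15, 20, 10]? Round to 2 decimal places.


Absolute errors: [3, 1, 0]
Sum of absolute errors = 4
MAE = 4 / 3 = 1.33

1.33


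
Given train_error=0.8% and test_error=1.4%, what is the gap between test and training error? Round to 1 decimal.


Generalization gap = test_error - train_error
= 1.4 - 0.8
= 0.6%
A small gap suggests good generalization.

0.6


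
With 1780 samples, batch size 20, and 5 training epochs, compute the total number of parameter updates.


Iterations per epoch = 1780 / 20 = 89
Total updates = iterations_per_epoch * epochs
= 89 * 5
= 445

445


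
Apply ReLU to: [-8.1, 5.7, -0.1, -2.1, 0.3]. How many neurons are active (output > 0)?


ReLU(x) = max(0, x) for each element:
ReLU(-8.1) = 0
ReLU(5.7) = 5.7
ReLU(-0.1) = 0
ReLU(-2.1) = 0
ReLU(0.3) = 0.3
Active neurons (>0): 2

2


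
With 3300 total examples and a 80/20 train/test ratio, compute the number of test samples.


Train samples = 3300 * 80% = 2640
Test samples = 3300 - 2640
= 660

660


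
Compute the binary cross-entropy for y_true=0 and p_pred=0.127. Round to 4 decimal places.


For y=0: Loss = -log(1-p)
= -log(1 - 0.127)
= -log(0.873)
= -(-0.1358)
= 0.1358

0.1358


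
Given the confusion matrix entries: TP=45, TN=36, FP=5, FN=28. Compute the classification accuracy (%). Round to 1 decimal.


Accuracy = (TP + TN) / (TP + TN + FP + FN) * 100
= (45 + 36) / (45 + 36 + 5 + 28)
= 81 / 114
= 0.7105
= 71.1%

71.1


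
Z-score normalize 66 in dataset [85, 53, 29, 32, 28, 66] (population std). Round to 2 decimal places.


Mean = (85 + 53 + 29 + 32 + 28 + 66) / 6 = 48.8333
Variance = sum((x_i - mean)^2) / n = 455.1389
Std = sqrt(455.1389) = 21.334
Z = (x - mean) / std
= (66 - 48.8333) / 21.334
= 17.1667 / 21.334
= 0.80

0.80


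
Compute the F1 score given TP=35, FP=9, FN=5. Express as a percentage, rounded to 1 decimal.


Precision = TP / (TP + FP) = 35 / 44 = 0.7955
Recall = TP / (TP + FN) = 35 / 40 = 0.875
F1 = 2 * P * R / (P + R)
= 2 * 0.7955 * 0.875 / (0.7955 + 0.875)
= 1.392 / 1.6705
= 0.8333
As percentage: 83.3%

83.3


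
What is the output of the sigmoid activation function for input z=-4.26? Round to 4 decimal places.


sigmoid(z) = 1 / (1 + exp(-z))
exp(-(-4.26)) = exp(4.26) = 70.81
1 + 70.81 = 71.81
1 / 71.81 = 0.0139

0.0139


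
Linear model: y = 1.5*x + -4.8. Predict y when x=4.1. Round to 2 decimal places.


y = 1.5 * 4.1 + (-4.8)
= 6.15 + (-4.8)
= 1.35

1.35


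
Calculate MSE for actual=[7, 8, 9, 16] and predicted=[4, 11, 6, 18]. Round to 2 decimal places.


Differences: [3, -3, 3, -2]
Squared errors: [9, 9, 9, 4]
Sum of squared errors = 31
MSE = 31 / 4 = 7.75

7.75


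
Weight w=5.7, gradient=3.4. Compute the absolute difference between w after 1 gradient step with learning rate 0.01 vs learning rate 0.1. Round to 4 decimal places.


With lr=0.01: w_new = 5.7 - 0.01 * 3.4 = 5.666
With lr=0.1: w_new = 5.7 - 0.1 * 3.4 = 5.36
Absolute difference = |5.666 - 5.36|
= 0.3060

0.3060


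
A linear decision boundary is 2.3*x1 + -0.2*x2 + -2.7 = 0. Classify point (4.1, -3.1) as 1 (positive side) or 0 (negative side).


Compute 2.3 * 4.1 + -0.2 * -3.1 + -2.7
= 9.43 + 0.62 + -2.7
= 7.35
Since 7.35 >= 0, the point is on the positive side.

1


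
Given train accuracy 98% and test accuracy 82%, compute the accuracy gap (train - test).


Gap = train_accuracy - test_accuracy
= 98 - 82
= 16%
This gap suggests the model is overfitting.

16
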